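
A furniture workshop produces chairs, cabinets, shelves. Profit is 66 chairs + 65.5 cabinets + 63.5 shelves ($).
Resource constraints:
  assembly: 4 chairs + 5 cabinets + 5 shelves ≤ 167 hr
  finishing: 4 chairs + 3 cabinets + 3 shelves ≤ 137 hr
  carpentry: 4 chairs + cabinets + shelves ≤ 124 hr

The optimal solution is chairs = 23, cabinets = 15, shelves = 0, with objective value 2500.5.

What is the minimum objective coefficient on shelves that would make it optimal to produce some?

65.5

Binding: assembly and finishing. Non-binding: carpentry (17 unused).
Since carpentry is not tight, its dual is 0.
Dual feasibility on the basic columns requires 4·y_assembly + 4·y_finishing = 66, 5·y_assembly + 3·y_finishing = 65.5.
This yields shadow prices y_assembly = 8, y_finishing = 8.5.
shelves enters the basis when its profit ≥ yᵀa₃ = 8·5 + 8.5·3 = 65.5.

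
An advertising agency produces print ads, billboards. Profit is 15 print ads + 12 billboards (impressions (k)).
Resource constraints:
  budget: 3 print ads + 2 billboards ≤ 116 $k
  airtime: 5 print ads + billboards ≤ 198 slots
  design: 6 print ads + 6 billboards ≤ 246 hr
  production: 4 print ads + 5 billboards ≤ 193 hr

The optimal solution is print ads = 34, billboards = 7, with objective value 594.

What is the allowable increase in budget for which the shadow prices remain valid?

5.25

Binding constraints: budget, design. The basis is B = [[3,2],[6,6]] with det 6.
Per unit increase in budget, x* moves by d = (1, -1).
The basis stays optimal until airtime becomes binding; allowable increase = 5.25 $k.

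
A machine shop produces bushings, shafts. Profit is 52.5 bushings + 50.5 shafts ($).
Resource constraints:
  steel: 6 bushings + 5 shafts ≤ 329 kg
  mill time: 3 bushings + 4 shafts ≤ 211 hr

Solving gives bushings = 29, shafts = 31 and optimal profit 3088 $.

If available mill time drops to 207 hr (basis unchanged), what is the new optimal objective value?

Both steel and mill time are binding at x*.
From A_Bᵀ y = c: 6·y_steel + 3·y_mill time = 52.5; 5·y_steel + 4·y_mill time = 50.5.
→ y_steel = 6.5 and y_mill time = 4.5.
Δz = y_mill time·Δb = 4.5 × (-4) = -18, so new z* = 3088 − 18 = 3070.

3070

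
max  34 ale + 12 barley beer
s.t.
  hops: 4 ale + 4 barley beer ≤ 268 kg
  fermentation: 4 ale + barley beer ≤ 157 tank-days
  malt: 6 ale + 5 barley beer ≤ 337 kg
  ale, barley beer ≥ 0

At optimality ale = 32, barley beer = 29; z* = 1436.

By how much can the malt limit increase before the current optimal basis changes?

28

Binding constraints: fermentation, malt. The basis is B = [[4,1],[6,5]] with det 14.
Per unit increase in malt, x* moves by d = (-0.0714, 0.2857).
The basis stays optimal until hops becomes binding; allowable increase = 28 kg.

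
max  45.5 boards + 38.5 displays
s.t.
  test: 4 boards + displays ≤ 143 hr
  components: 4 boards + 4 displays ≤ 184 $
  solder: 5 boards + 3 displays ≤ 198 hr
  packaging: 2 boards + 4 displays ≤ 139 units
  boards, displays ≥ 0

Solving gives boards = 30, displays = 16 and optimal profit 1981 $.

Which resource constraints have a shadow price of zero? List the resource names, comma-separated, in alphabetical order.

packaging, test

test: 136/143 (slack 7)
components: 184/184 (binding)
solder: 198/198 (binding)
packaging: 124/139 (slack 15)
By complementary slackness, a constraint with positive slack has shadow price 0 → packaging, test.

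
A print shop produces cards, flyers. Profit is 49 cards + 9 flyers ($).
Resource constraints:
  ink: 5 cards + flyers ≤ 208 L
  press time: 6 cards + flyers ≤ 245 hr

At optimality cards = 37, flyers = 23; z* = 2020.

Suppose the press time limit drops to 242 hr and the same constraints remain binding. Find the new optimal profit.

2008

At the optimum: ink uses 208 of 208 (binding); press time uses 245 of 245 (binding).
The binding rows give the dual system: 5·y_ink + 6·y_press time = 49 and 1·y_ink + 1·y_press time = 9.
This yields shadow prices y_ink = 5, y_press time = 4.
Δz = y_press time·Δb = 4 × (-3) = -12, so new z* = 2020 − 12 = 2008.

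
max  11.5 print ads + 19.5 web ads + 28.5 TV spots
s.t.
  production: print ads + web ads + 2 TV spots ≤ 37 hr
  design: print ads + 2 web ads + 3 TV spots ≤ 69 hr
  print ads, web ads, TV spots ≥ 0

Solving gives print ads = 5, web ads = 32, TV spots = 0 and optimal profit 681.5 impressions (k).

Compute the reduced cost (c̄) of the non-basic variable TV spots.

At the optimum: production uses 37 of 37 (binding); design uses 69 of 69 (binding).
The binding rows give the dual system: 1·y_production + 1·y_design = 11.5 and 1·y_production + 2·y_design = 19.5.
This yields shadow prices y_production = 3.5, y_design = 8.
Reduced cost of TV spots: c₃ − yᵀa₃ = 28.5 − (3.5·2 + 8·3) = 28.5 − 31 = -2.5.

-2.5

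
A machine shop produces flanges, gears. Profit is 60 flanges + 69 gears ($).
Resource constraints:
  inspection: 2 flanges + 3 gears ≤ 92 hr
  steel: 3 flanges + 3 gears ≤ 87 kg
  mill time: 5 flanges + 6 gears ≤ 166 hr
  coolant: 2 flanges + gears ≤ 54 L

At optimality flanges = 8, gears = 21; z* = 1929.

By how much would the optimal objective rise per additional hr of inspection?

At the optimum: inspection uses 79 of 92 (slack = 13); steel uses 87 of 87 (binding); mill time uses 166 of 166 (binding); coolant uses 37 of 54 (slack = 17).
Slack constraints have shadow price 0 (complementary slackness).
From A_Bᵀ y = c: 3·y_steel + 5·y_mill time = 60; 3·y_steel + 6·y_mill time = 69.
→ y_steel = 5 and y_mill time = 9.
Shadow price of inspection = 0.

0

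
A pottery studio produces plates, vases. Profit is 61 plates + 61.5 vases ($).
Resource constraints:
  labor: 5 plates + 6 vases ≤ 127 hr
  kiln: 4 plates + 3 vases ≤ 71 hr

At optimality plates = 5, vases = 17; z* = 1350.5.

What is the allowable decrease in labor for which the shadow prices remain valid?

38.25

Binding constraints: labor, kiln. The basis is B = [[5,6],[4,3]] with det -9.
Per unit decrease in labor, x* moves by d = (0.3333, -0.4444).
The basis stays optimal until vases reaches 0; allowable decrease = 38.25 hr.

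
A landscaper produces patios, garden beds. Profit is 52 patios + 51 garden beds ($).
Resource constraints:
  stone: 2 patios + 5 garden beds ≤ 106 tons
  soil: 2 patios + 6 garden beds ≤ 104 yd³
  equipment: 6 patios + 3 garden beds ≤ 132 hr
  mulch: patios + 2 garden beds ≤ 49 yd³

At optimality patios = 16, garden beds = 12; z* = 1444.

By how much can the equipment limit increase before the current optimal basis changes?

135

Binding constraints: soil, equipment. The basis is B = [[2,6],[6,3]] with det -30.
Per unit increase in equipment, x* moves by d = (0.2, -0.0667).
The basis stays optimal until mulch becomes binding; allowable increase = 135 hr.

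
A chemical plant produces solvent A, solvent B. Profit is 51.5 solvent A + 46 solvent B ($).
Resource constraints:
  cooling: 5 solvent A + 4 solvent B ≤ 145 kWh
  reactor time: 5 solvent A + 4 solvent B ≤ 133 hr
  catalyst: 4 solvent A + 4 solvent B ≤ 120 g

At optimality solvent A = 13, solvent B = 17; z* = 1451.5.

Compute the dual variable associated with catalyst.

Check each constraint at x*: cooling 133/145 (slack 12); reactor time 133/133 (tight); catalyst 120/120 (tight).
By complementary slackness, y = 0 for the non-binding constraint.
Dual feasibility on the basic columns requires 5·y_reactor time + 4·y_catalyst = 51.5, 4·y_reactor time + 4·y_catalyst = 46.
→ y_reactor time = 5.5 and y_catalyst = 6.
Shadow price of catalyst = 6.

6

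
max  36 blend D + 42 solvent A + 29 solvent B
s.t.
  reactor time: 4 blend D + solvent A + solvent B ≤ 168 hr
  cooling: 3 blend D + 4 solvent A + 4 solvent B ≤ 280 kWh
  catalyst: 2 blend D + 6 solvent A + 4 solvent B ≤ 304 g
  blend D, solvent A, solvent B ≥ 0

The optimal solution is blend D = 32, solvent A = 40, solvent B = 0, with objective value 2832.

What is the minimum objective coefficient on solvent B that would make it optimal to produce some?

30

Check each constraint at x*: reactor time 168/168 (tight); cooling 256/280 (slack 24); catalyst 304/304 (tight).
By complementary slackness, y = 0 for the non-binding constraint.
From A_Bᵀ y = c: 4·y_reactor time + 2·y_catalyst = 36; 1·y_reactor time + 6·y_catalyst = 42.
This yields shadow prices y_reactor time = 6, y_catalyst = 6.
solvent B enters the basis when its profit ≥ yᵀa₃ = 6·1 + 6·4 = 30.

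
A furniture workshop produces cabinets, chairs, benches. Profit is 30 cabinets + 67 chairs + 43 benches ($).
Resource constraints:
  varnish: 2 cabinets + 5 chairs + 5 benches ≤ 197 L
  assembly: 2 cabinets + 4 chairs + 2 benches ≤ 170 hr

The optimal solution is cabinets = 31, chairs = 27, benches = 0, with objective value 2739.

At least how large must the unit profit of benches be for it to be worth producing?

At the optimum: varnish uses 197 of 197 (binding); assembly uses 170 of 170 (binding).
Dual feasibility on the basic columns requires 2·y_varnish + 2·y_assembly = 30, 5·y_varnish + 4·y_assembly = 67.
Solving: y_varnish = 7, y_assembly = 8.
benches enters the basis when its profit ≥ yᵀa₃ = 7·5 + 8·2 = 51.

51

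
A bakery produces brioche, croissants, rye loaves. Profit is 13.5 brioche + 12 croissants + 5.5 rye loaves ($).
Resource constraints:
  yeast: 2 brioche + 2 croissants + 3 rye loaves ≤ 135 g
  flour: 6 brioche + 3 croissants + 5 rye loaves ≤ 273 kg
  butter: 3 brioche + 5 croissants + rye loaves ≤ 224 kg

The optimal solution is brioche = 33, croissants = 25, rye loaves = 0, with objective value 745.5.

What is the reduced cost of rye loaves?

-3.5

Check each constraint at x*: yeast 116/135 (slack 19); flour 273/273 (tight); butter 224/224 (tight).
Since yeast is not tight, its dual is 0.
From A_Bᵀ y = c: 6·y_flour + 3·y_butter = 13.5; 3·y_flour + 5·y_butter = 12.
Solving: y_flour = 1.5, y_butter = 1.5.
Reduced cost of rye loaves: c₃ − yᵀa₃ = 5.5 − (1.5·5 + 1.5·1) = 5.5 − 9 = -3.5.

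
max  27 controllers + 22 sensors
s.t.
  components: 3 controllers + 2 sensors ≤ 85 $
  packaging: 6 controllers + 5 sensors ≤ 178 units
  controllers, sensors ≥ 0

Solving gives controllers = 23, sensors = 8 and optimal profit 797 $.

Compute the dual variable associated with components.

1

Both components and packaging are binding at x*.
Dual feasibility on the basic columns requires 3·y_components + 6·y_packaging = 27, 2·y_components + 5·y_packaging = 22.
Solving: y_components = 1, y_packaging = 4.
Shadow price of components = 1.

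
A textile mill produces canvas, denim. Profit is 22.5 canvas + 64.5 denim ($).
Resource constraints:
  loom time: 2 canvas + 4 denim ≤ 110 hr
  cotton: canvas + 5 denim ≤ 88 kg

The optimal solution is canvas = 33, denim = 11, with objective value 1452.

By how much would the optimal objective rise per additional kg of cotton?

Both loom time and cotton are binding at x*.
From A_Bᵀ y = c: 2·y_loom time + 1·y_cotton = 22.5; 4·y_loom time + 5·y_cotton = 64.5.
→ y_loom time = 8 and y_cotton = 6.5.
Shadow price of cotton = 6.5.

6.5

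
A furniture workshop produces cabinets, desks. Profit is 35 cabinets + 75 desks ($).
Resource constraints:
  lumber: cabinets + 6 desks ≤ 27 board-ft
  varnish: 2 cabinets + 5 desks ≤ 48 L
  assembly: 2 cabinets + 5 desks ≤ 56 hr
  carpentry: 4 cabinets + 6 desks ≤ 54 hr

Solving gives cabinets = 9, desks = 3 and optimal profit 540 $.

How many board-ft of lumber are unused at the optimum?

lumber used = 1·9 + 6·3 = 27; slack = 27 − 27 = 0.

0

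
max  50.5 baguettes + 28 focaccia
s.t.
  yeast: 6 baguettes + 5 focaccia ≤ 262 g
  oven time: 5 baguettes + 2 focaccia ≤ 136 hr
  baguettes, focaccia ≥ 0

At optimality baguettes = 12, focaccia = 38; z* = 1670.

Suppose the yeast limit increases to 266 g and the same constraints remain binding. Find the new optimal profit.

1682

Check each constraint at x*: yeast 262/262 (tight); oven time 136/136 (tight).
The binding rows give the dual system: 6·y_yeast + 5·y_oven time = 50.5 and 5·y_yeast + 2·y_oven time = 28.
Solving: y_yeast = 3, y_oven time = 6.5.
Δz = y_yeast·Δb = 3 × (4) = 12, so new z* = 1670 + 12 = 1682.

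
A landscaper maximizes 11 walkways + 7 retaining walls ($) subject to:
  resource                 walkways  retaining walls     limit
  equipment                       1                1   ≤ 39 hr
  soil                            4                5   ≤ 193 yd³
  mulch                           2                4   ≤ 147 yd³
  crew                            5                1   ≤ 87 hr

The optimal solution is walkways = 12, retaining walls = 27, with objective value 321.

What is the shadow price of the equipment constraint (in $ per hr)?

6

Binding: equipment and crew. Non-binding: soil (10 unused), mulch (15 unused).
Slack constraints have shadow price 0 (complementary slackness).
From A_Bᵀ y = c: 1·y_equipment + 5·y_crew = 11; 1·y_equipment + 1·y_crew = 7.
Solving: y_equipment = 6, y_crew = 1.
Shadow price of equipment = 6.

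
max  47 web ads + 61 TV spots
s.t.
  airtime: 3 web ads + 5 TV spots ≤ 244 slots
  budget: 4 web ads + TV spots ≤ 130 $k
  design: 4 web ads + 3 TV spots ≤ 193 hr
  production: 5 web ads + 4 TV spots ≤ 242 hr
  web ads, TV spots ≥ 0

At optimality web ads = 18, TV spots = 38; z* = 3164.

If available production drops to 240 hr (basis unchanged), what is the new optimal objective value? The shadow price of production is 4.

3156

Δb = -2, so new z* = 3164 + (4)·(-2) = 3164 − 8 = 3156.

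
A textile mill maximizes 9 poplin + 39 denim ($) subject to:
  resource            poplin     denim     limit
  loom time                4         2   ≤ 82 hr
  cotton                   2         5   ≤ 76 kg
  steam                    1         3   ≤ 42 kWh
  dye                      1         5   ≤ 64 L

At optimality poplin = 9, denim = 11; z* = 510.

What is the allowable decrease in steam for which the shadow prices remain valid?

Binding constraints: steam, dye. The basis is B = [[1,3],[1,5]] with det 2.
Per unit decrease in steam, x* moves by d = (-2.5, 0.5).
The basis stays optimal until poplin reaches 0; allowable decrease = 3.6 kWh.

3.6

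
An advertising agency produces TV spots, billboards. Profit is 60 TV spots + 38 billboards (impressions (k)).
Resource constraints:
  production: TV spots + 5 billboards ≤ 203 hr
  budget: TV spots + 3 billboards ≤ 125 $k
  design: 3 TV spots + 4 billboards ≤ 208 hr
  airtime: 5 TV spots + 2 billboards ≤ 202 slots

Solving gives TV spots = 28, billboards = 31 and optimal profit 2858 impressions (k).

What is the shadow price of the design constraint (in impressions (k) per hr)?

Binding: design and airtime. Non-binding: production (20 unused), budget (4 unused).
Since production, budget are not tight, their duals are 0.
From A_Bᵀ y = c: 3·y_design + 5·y_airtime = 60; 4·y_design + 2·y_airtime = 38.
Solving: y_design = 5, y_airtime = 9.
Shadow price of design = 5.

5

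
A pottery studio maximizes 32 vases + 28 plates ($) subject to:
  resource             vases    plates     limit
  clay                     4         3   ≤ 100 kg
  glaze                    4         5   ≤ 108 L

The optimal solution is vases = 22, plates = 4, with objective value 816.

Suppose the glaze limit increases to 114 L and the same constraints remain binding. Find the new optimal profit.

828

At the optimum: clay uses 100 of 100 (binding); glaze uses 108 of 108 (binding).
Dual feasibility on the basic columns requires 4·y_clay + 4·y_glaze = 32, 3·y_clay + 5·y_glaze = 28.
→ y_clay = 6 and y_glaze = 2.
Δz = y_glaze·Δb = 2 × (6) = 12, so new z* = 816 + 12 = 828.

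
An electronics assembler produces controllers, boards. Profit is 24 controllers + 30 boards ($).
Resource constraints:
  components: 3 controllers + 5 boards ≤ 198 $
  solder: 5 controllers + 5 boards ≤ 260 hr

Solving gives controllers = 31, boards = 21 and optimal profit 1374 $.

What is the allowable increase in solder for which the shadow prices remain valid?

70

Binding constraints: components, solder. The basis is B = [[3,5],[5,5]] with det -10.
Per unit increase in solder, x* moves by d = (0.5, -0.3).
The basis stays optimal until boards reaches 0; allowable increase = 70 hr.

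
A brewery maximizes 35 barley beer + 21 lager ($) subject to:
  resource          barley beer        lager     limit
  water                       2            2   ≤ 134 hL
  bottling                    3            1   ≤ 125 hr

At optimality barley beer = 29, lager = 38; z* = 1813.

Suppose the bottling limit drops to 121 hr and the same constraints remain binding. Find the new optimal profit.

1785

Check each constraint at x*: water 134/134 (tight); bottling 125/125 (tight).
From A_Bᵀ y = c: 2·y_water + 3·y_bottling = 35; 2·y_water + 1·y_bottling = 21.
This yields shadow prices y_water = 7, y_bottling = 7.
Δz = y_bottling·Δb = 7 × (-4) = -28, so new z* = 1813 − 28 = 1785.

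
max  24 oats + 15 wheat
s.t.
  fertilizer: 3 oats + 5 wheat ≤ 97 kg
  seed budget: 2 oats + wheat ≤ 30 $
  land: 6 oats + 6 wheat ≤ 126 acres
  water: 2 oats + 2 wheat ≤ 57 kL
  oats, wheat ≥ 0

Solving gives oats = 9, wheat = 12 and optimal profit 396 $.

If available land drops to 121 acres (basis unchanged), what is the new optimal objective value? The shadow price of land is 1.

Δb = -5, so new z* = 396 + (1)·(-5) = 396 − 5 = 391.

391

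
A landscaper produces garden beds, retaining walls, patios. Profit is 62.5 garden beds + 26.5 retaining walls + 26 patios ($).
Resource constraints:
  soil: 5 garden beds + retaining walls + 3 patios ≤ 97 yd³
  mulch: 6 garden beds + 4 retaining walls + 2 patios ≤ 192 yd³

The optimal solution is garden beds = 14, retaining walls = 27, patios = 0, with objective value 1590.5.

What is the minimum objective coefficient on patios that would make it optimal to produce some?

Both soil and mulch are binding at x*.
Dual feasibility on the basic columns requires 5·y_soil + 6·y_mulch = 62.5, 1·y_soil + 4·y_mulch = 26.5.
This yields shadow prices y_soil = 6.5, y_mulch = 5.
patios enters the basis when its profit ≥ yᵀa₃ = 6.5·3 + 5·2 = 29.5.

29.5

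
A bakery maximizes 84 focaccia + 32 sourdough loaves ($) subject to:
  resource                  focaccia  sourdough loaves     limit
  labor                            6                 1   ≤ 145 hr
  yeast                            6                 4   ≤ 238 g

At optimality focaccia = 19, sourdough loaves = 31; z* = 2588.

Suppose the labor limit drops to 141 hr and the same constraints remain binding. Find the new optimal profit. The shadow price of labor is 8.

Δb = -4, so new z* = 2588 + (8)·(-4) = 2588 − 32 = 2556.

2556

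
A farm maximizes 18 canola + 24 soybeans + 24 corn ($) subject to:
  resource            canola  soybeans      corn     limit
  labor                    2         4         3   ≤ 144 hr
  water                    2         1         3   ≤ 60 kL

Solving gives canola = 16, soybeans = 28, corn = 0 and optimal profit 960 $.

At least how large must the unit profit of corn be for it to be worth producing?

Check each constraint at x*: labor 144/144 (tight); water 60/60 (tight).
Dual feasibility on the basic columns requires 2·y_labor + 2·y_water = 18, 4·y_labor + 1·y_water = 24.
This yields shadow prices y_labor = 5, y_water = 4.
corn enters the basis when its profit ≥ yᵀa₃ = 5·3 + 4·3 = 27.

27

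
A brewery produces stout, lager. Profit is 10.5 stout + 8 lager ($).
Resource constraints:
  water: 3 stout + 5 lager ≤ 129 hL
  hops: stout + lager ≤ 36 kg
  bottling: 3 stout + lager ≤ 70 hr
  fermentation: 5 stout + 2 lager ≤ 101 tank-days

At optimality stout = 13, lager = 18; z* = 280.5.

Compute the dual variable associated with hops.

0

Check each constraint at x*: water 129/129 (tight); hops 31/36 (slack 5); bottling 57/70 (slack 13); fermentation 101/101 (tight).
Since hops, bottling are not tight, their duals are 0.
From A_Bᵀ y = c: 3·y_water + 5·y_fermentation = 10.5; 5·y_water + 2·y_fermentation = 8.
This yields shadow prices y_water = 1, y_fermentation = 1.5.
Shadow price of hops = 0.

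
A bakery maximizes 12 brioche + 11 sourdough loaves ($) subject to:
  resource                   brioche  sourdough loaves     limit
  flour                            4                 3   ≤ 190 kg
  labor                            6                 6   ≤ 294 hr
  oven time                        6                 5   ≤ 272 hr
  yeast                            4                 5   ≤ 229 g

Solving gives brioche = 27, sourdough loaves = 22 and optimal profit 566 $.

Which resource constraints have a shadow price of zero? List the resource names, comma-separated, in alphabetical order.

flour, yeast

flour: 174/190 (slack 16)
labor: 294/294 (binding)
oven time: 272/272 (binding)
yeast: 218/229 (slack 11)
By complementary slackness, a constraint with positive slack has shadow price 0 → flour, yeast.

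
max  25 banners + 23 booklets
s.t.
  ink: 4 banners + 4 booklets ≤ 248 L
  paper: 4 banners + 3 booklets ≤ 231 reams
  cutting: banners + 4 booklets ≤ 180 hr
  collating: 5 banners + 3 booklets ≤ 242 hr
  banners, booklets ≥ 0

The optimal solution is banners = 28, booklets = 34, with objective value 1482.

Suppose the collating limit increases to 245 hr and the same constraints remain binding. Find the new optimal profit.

Check each constraint at x*: ink 248/248 (tight); paper 214/231 (slack 17); cutting 164/180 (slack 16); collating 242/242 (tight).
By complementary slackness, y = 0 for the non-binding constraints.
From A_Bᵀ y = c: 4·y_ink + 5·y_collating = 25; 4·y_ink + 3·y_collating = 23.
→ y_ink = 5 and y_collating = 1.
Δz = y_collating·Δb = 1 × (3) = 3, so new z* = 1482 + 3 = 1485.

1485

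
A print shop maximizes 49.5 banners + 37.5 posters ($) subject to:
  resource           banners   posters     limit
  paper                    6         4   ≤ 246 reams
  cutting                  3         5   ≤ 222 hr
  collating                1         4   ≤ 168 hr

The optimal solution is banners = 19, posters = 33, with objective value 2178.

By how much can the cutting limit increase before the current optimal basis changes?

15.3

Binding constraints: paper, cutting. The basis is B = [[6,4],[3,5]] with det 18.
Per unit increase in cutting, x* moves by d = (-0.2222, 0.3333).
The basis stays optimal until collating becomes binding; allowable increase = 15.3 hr.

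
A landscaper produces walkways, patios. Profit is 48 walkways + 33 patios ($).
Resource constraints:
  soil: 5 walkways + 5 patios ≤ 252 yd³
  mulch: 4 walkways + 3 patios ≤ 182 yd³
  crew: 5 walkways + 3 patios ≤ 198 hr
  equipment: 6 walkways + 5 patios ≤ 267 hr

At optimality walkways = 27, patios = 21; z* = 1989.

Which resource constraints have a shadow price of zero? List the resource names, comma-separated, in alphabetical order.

mulch, soil

soil: 240/252 (slack 12)
mulch: 171/182 (slack 11)
crew: 198/198 (binding)
equipment: 267/267 (binding)
By complementary slackness, a constraint with positive slack has shadow price 0 → mulch, soil.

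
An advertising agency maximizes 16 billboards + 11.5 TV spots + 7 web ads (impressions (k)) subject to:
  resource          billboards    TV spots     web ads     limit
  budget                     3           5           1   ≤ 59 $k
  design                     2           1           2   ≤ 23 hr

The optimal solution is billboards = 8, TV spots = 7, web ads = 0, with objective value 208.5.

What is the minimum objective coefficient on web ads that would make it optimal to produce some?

14

Both budget and design are binding at x*.
From A_Bᵀ y = c: 3·y_budget + 2·y_design = 16; 5·y_budget + 1·y_design = 11.5.
Solving: y_budget = 1, y_design = 6.5.
web ads enters the basis when its profit ≥ yᵀa₃ = 1·1 + 6.5·2 = 14.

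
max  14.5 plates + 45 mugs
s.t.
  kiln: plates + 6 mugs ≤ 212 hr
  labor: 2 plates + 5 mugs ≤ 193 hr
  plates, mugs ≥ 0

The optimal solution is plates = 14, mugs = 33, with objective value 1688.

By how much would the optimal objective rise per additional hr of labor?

Both kiln and labor are binding at x*.
From A_Bᵀ y = c: 1·y_kiln + 2·y_labor = 14.5; 6·y_kiln + 5·y_labor = 45.
→ y_kiln = 2.5 and y_labor = 6.
Shadow price of labor = 6.

6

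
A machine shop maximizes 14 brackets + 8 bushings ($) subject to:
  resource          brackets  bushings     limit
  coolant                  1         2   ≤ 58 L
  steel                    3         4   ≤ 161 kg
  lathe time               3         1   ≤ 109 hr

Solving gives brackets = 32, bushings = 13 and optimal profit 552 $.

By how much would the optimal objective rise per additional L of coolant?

2

Binding: coolant and lathe time. Non-binding: steel (13 unused).
Slack constraints have shadow price 0 (complementary slackness).
Dual feasibility on the basic columns requires 1·y_coolant + 3·y_lathe time = 14, 2·y_coolant + 1·y_lathe time = 8.
→ y_coolant = 2 and y_lathe time = 4.
Shadow price of coolant = 2.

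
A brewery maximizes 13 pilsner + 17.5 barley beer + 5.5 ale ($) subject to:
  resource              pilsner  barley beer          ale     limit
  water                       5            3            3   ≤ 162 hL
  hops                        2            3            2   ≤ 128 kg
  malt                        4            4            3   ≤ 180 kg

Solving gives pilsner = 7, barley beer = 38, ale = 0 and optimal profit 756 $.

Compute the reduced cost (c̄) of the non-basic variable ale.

-6.5

At the optimum: water uses 149 of 162 (slack = 13); hops uses 128 of 128 (binding); malt uses 180 of 180 (binding).
Slack constraints have shadow price 0 (complementary slackness).
The binding rows give the dual system: 2·y_hops + 4·y_malt = 13 and 3·y_hops + 4·y_malt = 17.5.
This yields shadow prices y_hops = 4.5, y_malt = 1.
Reduced cost of ale: c₃ − yᵀa₃ = 5.5 − (4.5·2 + 1·3) = 5.5 − 12 = -6.5.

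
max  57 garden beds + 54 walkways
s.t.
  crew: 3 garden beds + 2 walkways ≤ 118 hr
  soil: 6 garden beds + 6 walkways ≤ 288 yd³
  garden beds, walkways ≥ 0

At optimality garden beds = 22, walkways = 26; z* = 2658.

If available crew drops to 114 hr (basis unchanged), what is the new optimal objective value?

Both crew and soil are binding at x*.
Dual feasibility on the basic columns requires 3·y_crew + 6·y_soil = 57, 2·y_crew + 6·y_soil = 54.
→ y_crew = 3 and y_soil = 8.
Δz = y_crew·Δb = 3 × (-4) = -12, so new z* = 2658 − 12 = 2646.

2646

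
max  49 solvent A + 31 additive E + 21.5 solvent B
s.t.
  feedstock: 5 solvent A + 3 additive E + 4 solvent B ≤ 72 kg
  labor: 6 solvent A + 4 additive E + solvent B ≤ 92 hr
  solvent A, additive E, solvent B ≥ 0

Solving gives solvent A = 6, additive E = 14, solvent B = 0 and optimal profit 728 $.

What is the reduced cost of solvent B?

-2.5

Check each constraint at x*: feedstock 72/72 (tight); labor 92/92 (tight).
From A_Bᵀ y = c: 5·y_feedstock + 6·y_labor = 49; 3·y_feedstock + 4·y_labor = 31.
Solving: y_feedstock = 5, y_labor = 4.
Reduced cost of solvent B: c₃ − yᵀa₃ = 21.5 − (5·4 + 4·1) = 21.5 − 24 = -2.5.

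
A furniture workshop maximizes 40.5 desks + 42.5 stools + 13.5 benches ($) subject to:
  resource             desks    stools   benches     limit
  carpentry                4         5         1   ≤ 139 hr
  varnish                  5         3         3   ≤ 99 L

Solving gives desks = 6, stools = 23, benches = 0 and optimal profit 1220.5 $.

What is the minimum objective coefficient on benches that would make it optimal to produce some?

14.5

Both carpentry and varnish are binding at x*.
From A_Bᵀ y = c: 4·y_carpentry + 5·y_varnish = 40.5; 5·y_carpentry + 3·y_varnish = 42.5.
This yields shadow prices y_carpentry = 7, y_varnish = 2.5.
benches enters the basis when its profit ≥ yᵀa₃ = 7·1 + 2.5·3 = 14.5.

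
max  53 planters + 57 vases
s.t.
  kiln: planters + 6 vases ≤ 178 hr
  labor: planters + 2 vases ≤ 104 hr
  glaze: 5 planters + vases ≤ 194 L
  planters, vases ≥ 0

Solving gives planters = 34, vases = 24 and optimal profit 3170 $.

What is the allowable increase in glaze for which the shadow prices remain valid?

159.5

Binding constraints: kiln, glaze. The basis is B = [[1,6],[5,1]] with det -29.
Per unit increase in glaze, x* moves by d = (0.2069, -0.0345).
The basis stays optimal until labor becomes binding; allowable increase = 159.5 L.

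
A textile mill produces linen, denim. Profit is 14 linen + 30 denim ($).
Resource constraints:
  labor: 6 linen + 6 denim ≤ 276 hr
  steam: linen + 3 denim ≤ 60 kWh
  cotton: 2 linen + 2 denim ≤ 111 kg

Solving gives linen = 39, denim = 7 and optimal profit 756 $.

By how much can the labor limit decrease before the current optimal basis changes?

Binding constraints: labor, steam. The basis is B = [[6,6],[1,3]] with det 12.
Per unit decrease in labor, x* moves by d = (-0.25, 0.0833).
The basis stays optimal until linen reaches 0; allowable decrease = 156 hr.

156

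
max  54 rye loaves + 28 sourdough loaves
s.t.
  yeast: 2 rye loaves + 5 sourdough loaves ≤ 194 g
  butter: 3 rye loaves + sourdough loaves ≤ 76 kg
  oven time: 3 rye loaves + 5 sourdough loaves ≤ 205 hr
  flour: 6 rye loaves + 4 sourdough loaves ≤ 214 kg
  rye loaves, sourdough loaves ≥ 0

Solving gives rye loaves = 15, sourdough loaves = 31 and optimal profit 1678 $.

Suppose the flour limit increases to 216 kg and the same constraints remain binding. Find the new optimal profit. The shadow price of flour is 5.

Δb = 2, so new z* = 1678 + (5)·(2) = 1678 + 10 = 1688.

1688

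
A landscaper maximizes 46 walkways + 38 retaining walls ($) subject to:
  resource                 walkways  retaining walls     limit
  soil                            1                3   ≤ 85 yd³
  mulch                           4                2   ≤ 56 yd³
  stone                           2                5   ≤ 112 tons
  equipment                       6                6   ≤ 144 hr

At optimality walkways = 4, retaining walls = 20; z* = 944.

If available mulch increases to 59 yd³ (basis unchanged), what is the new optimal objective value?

956

At the optimum: soil uses 64 of 85 (slack = 21); mulch uses 56 of 56 (binding); stone uses 108 of 112 (slack = 4); equipment uses 144 of 144 (binding).
Slack constraints have shadow price 0 (complementary slackness).
The binding rows give the dual system: 4·y_mulch + 6·y_equipment = 46 and 2·y_mulch + 6·y_equipment = 38.
Solving: y_mulch = 4, y_equipment = 5.
Δz = y_mulch·Δb = 4 × (3) = 12, so new z* = 944 + 12 = 956.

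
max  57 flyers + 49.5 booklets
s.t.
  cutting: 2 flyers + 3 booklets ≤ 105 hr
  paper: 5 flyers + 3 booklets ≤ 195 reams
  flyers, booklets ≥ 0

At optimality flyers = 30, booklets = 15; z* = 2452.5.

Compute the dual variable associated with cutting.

8.5

Both cutting and paper are binding at x*.
Dual feasibility on the basic columns requires 2·y_cutting + 5·y_paper = 57, 3·y_cutting + 3·y_paper = 49.5.
This yields shadow prices y_cutting = 8.5, y_paper = 8.
Shadow price of cutting = 8.5.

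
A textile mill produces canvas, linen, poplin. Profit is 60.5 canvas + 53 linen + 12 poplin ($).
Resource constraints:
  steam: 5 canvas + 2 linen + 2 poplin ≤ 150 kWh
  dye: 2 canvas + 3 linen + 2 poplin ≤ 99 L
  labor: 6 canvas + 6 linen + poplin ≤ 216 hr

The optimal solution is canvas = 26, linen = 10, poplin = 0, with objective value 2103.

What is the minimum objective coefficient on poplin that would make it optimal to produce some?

13

Check each constraint at x*: steam 150/150 (tight); dye 82/99 (slack 17); labor 216/216 (tight).
By complementary slackness, y = 0 for the non-binding constraint.
From A_Bᵀ y = c: 5·y_steam + 6·y_labor = 60.5; 2·y_steam + 6·y_labor = 53.
Solving: y_steam = 2.5, y_labor = 8.
poplin enters the basis when its profit ≥ yᵀa₃ = 2.5·2 + 8·1 = 13.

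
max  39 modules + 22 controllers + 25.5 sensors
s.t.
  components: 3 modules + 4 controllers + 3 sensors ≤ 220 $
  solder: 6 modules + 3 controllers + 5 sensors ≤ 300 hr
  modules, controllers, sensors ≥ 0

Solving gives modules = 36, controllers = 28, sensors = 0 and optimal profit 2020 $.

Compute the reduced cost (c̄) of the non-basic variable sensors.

-7.5

Check each constraint at x*: components 220/220 (tight); solder 300/300 (tight).
The binding rows give the dual system: 3·y_components + 6·y_solder = 39 and 4·y_components + 3·y_solder = 22.
→ y_components = 1 and y_solder = 6.
Reduced cost of sensors: c₃ − yᵀa₃ = 25.5 − (1·3 + 6·5) = 25.5 − 33 = -7.5.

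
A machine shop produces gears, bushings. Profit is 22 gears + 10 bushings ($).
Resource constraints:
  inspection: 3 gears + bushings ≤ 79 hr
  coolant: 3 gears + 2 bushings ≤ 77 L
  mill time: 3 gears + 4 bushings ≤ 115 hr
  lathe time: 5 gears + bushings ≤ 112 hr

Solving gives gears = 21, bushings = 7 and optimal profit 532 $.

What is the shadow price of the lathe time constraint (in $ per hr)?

At the optimum: inspection uses 70 of 79 (slack = 9); coolant uses 77 of 77 (binding); mill time uses 91 of 115 (slack = 24); lathe time uses 112 of 112 (binding).
Slack constraints have shadow price 0 (complementary slackness).
The binding rows give the dual system: 3·y_coolant + 5·y_lathe time = 22 and 2·y_coolant + 1·y_lathe time = 10.
This yields shadow prices y_coolant = 4, y_lathe time = 2.
Shadow price of lathe time = 2.

2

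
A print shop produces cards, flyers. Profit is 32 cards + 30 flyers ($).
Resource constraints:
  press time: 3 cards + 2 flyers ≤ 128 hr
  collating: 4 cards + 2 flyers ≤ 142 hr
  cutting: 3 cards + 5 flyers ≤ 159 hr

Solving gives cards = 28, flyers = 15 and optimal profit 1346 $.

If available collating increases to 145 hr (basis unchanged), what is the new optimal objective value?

1361

Binding: collating and cutting. Non-binding: press time (14 unused).
By complementary slackness, y = 0 for the non-binding constraint.
Dual feasibility on the basic columns requires 4·y_collating + 3·y_cutting = 32, 2·y_collating + 5·y_cutting = 30.
This yields shadow prices y_collating = 5, y_cutting = 4.
Δz = y_collating·Δb = 5 × (3) = 15, so new z* = 1346 + 15 = 1361.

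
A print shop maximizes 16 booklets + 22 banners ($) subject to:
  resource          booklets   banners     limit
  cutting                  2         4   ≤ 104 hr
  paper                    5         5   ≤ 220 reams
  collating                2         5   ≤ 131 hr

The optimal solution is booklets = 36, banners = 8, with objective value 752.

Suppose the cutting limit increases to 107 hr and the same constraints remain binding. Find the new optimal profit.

Binding: cutting and paper. Non-binding: collating (19 unused).
Since collating is not tight, its dual is 0.
The binding rows give the dual system: 2·y_cutting + 5·y_paper = 16 and 4·y_cutting + 5·y_paper = 22.
Solving: y_cutting = 3, y_paper = 2.
Δz = y_cutting·Δb = 3 × (3) = 9, so new z* = 752 + 9 = 761.

761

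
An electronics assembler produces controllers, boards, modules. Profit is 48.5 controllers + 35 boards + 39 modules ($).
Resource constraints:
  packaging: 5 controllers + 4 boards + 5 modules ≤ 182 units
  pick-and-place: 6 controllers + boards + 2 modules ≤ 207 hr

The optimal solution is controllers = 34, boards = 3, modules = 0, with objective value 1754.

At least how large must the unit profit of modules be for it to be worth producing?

Both packaging and pick-and-place are binding at x*.
Dual feasibility on the basic columns requires 5·y_packaging + 6·y_pick-and-place = 48.5, 4·y_packaging + 1·y_pick-and-place = 35.
→ y_packaging = 8.5 and y_pick-and-place = 1.
modules enters the basis when its profit ≥ yᵀa₃ = 8.5·5 + 1·2 = 44.5.

44.5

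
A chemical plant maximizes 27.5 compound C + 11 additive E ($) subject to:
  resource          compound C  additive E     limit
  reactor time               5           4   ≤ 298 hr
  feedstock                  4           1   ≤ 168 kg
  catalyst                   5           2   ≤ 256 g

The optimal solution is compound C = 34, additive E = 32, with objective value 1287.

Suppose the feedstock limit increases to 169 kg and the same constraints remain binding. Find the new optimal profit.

1292

Check each constraint at x*: reactor time 298/298 (tight); feedstock 168/168 (tight); catalyst 234/256 (slack 22).
Since catalyst is not tight, its dual is 0.
Dual feasibility on the basic columns requires 5·y_reactor time + 4·y_feedstock = 27.5, 4·y_reactor time + 1·y_feedstock = 11.
This yields shadow prices y_reactor time = 1.5, y_feedstock = 5.
Δz = y_feedstock·Δb = 5 × (1) = 5, so new z* = 1287 + 5 = 1292.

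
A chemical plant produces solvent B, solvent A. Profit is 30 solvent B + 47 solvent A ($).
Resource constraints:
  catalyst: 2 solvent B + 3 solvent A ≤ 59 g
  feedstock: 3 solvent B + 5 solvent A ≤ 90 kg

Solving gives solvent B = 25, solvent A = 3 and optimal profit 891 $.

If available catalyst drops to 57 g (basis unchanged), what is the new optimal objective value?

873

Check each constraint at x*: catalyst 59/59 (tight); feedstock 90/90 (tight).
Dual feasibility on the basic columns requires 2·y_catalyst + 3·y_feedstock = 30, 3·y_catalyst + 5·y_feedstock = 47.
→ y_catalyst = 9 and y_feedstock = 4.
Δz = y_catalyst·Δb = 9 × (-2) = -18, so new z* = 891 − 18 = 873.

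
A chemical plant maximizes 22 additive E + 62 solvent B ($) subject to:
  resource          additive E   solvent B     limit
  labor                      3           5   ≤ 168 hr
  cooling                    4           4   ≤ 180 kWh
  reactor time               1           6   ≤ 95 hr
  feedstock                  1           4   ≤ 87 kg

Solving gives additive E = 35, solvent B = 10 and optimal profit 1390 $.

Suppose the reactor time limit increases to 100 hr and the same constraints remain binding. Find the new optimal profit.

Binding: cooling and reactor time. Non-binding: labor (13 unused), feedstock (12 unused).
Slack constraints have shadow price 0 (complementary slackness).
Dual feasibility on the basic columns requires 4·y_cooling + 1·y_reactor time = 22, 4·y_cooling + 6·y_reactor time = 62.
This yields shadow prices y_cooling = 3.5, y_reactor time = 8.
Δz = y_reactor time·Δb = 8 × (5) = 40, so new z* = 1390 + 40 = 1430.

1430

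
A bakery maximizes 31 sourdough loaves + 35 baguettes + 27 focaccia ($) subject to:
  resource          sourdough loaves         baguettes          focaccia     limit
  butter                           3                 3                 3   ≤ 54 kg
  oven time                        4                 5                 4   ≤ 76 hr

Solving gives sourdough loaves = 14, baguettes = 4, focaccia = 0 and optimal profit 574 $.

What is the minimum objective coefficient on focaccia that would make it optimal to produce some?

31

Check each constraint at x*: butter 54/54 (tight); oven time 76/76 (tight).
Dual feasibility on the basic columns requires 3·y_butter + 4·y_oven time = 31, 3·y_butter + 5·y_oven time = 35.
This yields shadow prices y_butter = 5, y_oven time = 4.
focaccia enters the basis when its profit ≥ yᵀa₃ = 5·3 + 4·4 = 31.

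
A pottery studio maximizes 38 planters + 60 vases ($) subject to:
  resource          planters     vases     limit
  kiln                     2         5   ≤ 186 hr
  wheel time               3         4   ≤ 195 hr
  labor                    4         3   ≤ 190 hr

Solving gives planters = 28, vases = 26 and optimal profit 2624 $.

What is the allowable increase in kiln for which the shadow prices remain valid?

Binding constraints: kiln, labor. The basis is B = [[2,5],[4,3]] with det -14.
Per unit increase in kiln, x* moves by d = (-0.2143, 0.2857).
The basis stays optimal until wheel time becomes binding; allowable increase = 14 hr.

14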